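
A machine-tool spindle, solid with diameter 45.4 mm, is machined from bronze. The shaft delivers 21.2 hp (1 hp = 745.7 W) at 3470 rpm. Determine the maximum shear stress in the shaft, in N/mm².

2.37 N/mm²

ω = 2π·3470/60 = 363.4 rad/s, so T = P/ω = 21.2×745.7 / 363.4 = 43.51 N·m.
J = πd⁴/32 = π(0.0454)⁴/32 = 4.171×10^-7 m⁴.
τ_max = T·r/J = 43.51 × 0.0227 / 4.171×10^-7 = 2.368×10^6 Pa.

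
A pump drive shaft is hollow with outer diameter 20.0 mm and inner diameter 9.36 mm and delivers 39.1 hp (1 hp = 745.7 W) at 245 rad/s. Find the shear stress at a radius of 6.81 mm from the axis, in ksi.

7.86 ksi

ω = 245 rad/s, so T = P/ω = 39.1×745.7 / 245.0 = 119.0 N·m.
J = π(d_o⁴ − d_i⁴)/32 = π(0.0200⁴ − 0.00936⁴)/32 = 1.495×10^-8 m⁴.
Shear stress varies linearly with radius: τ = T·r/J = 119.0 × 0.00681 / 1.495×10^-8 = 5.419×10^7 Pa.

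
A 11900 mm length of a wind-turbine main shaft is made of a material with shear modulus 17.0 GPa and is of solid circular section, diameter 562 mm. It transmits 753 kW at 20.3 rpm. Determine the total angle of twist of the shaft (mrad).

ω = 2π·20.3/60 = 2.126 rad/s, so T = P/ω = 753×10³ / 2.126 = 354200 N·m.
J = πd⁴/32 = π(0.562)⁴/32 = 9.794×10^-3 m⁴.
θ = T·L/(G·J) = 354200 × 11.9 / (17.0×10⁹ × 9.794×10^-3) = 0.02532 rad.

25.3 mrad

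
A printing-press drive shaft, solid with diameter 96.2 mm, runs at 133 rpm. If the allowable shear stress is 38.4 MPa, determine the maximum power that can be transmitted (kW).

J = πd⁴/32 = π(0.0962)⁴/32 = 8.408×10^-6 m⁴.
T_max = τ_allow·J/r = 3.84×10^7 × 8.408×10^-6 / 0.0481 = 6713 N·m.
ω = 2π·133/60 = 13.93 rad/s, so P_max = T_max·ω = 9.349×10^4 W.

93.5 kW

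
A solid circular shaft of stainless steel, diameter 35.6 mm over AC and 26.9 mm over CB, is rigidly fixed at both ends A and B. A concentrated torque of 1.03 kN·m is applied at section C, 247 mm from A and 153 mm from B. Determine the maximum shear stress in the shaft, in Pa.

Compatibility: T_A·a/J_AC = T_B·b/J_CB with T_A + T_B = T₀.
J_AC = 1.58×10^-7 m⁴, J_CB = 5.14×10^-8 m⁴, so T_A = T₀·(J_AC/a)/((J_AC/a)+(J_CB/b)) = 674.8 N·m, T_B = 355.2 N·m.
τ in each portion: τ_AC = 7.62×10^7 Pa, τ_CB = 9.29×10^7 Pa; maximum is in CB.
τ_max = T_CB·r/J = 355.2·0.0135/5.14×10^-8 = 9.292×10^7 Pa.

9.29e7 Pa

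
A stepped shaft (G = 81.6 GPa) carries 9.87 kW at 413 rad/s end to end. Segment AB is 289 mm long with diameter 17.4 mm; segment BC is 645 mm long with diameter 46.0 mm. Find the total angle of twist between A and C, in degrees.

ω = 413 rad/s, so T = P/ω = 9.87×10³ / 413.0 = 23.90 N·m.
J_AB = π(0.0174)⁴/32 = 9.00×10^-9 m⁴; J_BC = π(0.0460)⁴/32 = 4.40×10^-7 m⁴.
θ = (T/G)·Σ L_i/J_i = (23.90/81.6×10⁹)·(0.289/9.00×10^-9 + 0.645/4.40×10^-7) = 9.835×10^-3 rad.

0.564°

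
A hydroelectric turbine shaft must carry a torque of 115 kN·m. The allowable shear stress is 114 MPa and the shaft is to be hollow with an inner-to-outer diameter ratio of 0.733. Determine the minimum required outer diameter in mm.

193 mm

For a hollow shaft with d_i/d_o = 0.733: τ_max = 16T/(π d_o³ (1−k⁴)), so d_o = [16T/(π τ_allow (1−k⁴))]^(1/3) = [16·115000/(π·1.14×10^8·0.7113)]^(1/3) = 0.1933 m.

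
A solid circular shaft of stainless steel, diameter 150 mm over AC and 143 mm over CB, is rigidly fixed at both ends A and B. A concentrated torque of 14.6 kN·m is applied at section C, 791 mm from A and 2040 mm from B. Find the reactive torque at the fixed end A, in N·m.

Compatibility: T_A·a/J_AC = T_B·b/J_CB with T_A + T_B = T₀.
J_AC = 4.97×10^-5 m⁴, J_CB = 4.11×10^-5 m⁴, so T_A = T₀·(J_AC/a)/((J_AC/a)+(J_CB/b)) = 11060 N·m, T_B = 3542 N·m.

11100 N·m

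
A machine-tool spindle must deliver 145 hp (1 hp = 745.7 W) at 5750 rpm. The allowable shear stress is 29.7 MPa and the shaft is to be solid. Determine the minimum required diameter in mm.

31.3 mm

ω = 2π·5750/60 = 602.1 rad/s, so T = P/ω = 145×745.7 / 602.1 = 179.6 N·m.
For a solid shaft τ_max = 16T/(πd³), so d = (16T/(π τ_allow))^(1/3) = (16·179.6/(π·2.97×10^7))^(1/3) = 0.03134 m.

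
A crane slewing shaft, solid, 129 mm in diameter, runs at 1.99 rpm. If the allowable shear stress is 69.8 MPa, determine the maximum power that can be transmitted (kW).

J = πd⁴/32 = π(0.129)⁴/32 = 2.719×10^-5 m⁴.
T_max = τ_allow·J/r = 6.98×10^7 × 2.719×10^-5 / 0.0645 = 29420 N·m.
ω = 2π·1.99/60 = 0.2084 rad/s, so P_max = T_max·ω = 6131 W.

6.13 kW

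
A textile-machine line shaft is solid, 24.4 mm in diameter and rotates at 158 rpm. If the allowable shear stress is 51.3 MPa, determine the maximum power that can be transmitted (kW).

2.42 kW

J = πd⁴/32 = π(0.0244)⁴/32 = 3.480×10^-8 m⁴.
T_max = τ_allow·J/r = 5.13×10^7 × 3.480×10^-8 / 0.0122 = 146.3 N·m.
ω = 2π·158/60 = 16.55 rad/s, so P_max = T_max·ω = 2421 W.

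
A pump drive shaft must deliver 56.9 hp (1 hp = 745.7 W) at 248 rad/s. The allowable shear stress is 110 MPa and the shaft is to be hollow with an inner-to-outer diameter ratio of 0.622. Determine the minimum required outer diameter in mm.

21.0 mm

ω = 248 rad/s, so T = P/ω = 56.9×745.7 / 248.0 = 171.1 N·m.
For a hollow shaft with d_i/d_o = 0.622: τ_max = 16T/(π d_o³ (1−k⁴)), so d_o = [16T/(π τ_allow (1−k⁴))]^(1/3) = [16·171.1/(π·1.10×10^8·0.8503)]^(1/3) = 0.02104 m.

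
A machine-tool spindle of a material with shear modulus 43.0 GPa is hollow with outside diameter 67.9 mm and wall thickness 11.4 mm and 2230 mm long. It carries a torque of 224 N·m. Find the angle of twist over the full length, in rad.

0.00691 rad

J = π(d_o⁴ − d_i⁴)/32 = π(0.0679⁴ − 0.0451⁴)/32 = 1.681×10^-6 m⁴.
θ = T·L/(G·J) = 224.0 × 2.23 / (43.0×10⁹ × 1.681×10^-6) = 6.912×10^-3 rad.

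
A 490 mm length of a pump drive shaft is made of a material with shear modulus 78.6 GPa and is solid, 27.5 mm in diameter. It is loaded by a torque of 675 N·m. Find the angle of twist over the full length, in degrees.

J = πd⁴/32 = π(0.0275)⁴/32 = 5.615×10^-8 m⁴.
θ = T·L/(G·J) = 675.0 × 0.490 / (78.6×10⁹ × 5.615×10^-8) = 0.07495 rad.

4.29°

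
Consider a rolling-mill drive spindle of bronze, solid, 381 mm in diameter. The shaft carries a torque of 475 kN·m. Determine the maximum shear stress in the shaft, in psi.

J = πd⁴/32 = π(0.381)⁴/32 = 2.069×10^-3 m⁴.
τ_max = T·r/J = 475000 × 0.191 / 2.069×10^-3 = 4.374×10^7 Pa.

6340 psi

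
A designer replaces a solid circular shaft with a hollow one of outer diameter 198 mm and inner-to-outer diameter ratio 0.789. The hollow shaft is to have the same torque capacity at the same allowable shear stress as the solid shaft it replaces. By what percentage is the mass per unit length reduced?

Equal τ_max and T ⇒ the solid shaft needs d_s³ = d_o³(1−k⁴), so d_s = 198·(1−0.789⁴)^(1/3) = 168.1 mm.
Area ratio A_h/A_s = d_o²(1−k²)/d_s² = (1−k²)/(1−k⁴)^(2/3) = 0.5234.
Mass saving = 1 − 0.5234 = 47.7 %.

47.7 %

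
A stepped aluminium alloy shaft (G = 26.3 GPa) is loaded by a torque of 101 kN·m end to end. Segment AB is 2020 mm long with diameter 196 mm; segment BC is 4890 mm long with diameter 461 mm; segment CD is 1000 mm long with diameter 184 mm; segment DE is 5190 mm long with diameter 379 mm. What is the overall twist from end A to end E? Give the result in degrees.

J_AB = π(0.196)⁴/32 = 1.45×10^-4 m⁴; J_BC = π(0.461)⁴/32 = 4.43×10^-3 m⁴; J_CD = π(0.184)⁴/32 = 1.13×10^-4 m⁴; J_DE = π(0.379)⁴/32 = 2.03×10^-3 m⁴.
θ = (T/G)·Σ L_i/J_i = (101000/26.3×10⁹)·(2.02/1.45×10^-4 + 4.89/4.43×10^-3 + 1.00/1.13×10^-4 + 5.19/2.03×10^-3) = 0.1017 rad.

5.83°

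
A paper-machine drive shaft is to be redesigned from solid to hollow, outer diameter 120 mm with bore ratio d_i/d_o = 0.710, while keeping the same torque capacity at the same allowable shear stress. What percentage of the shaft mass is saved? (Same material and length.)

39.7 %

Equal τ_max and T ⇒ the solid shaft needs d_s³ = d_o³(1−k⁴), so d_s = 120·(1−0.710⁴)^(1/3) = 108.8 mm.
Area ratio A_h/A_s = d_o²(1−k²)/d_s² = (1−k²)/(1−k⁴)^(2/3) = 0.6029.
Mass saving = 1 − 0.6029 = 39.7 %.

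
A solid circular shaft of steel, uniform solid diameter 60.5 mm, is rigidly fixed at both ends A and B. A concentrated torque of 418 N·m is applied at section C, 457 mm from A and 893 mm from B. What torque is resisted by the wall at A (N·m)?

With uniform GJ and both ends fixed, compatibility θ_AC = θ_CB gives T_A·a = T_B·b, together with T_A + T_B = T₀.
T_A = T₀·b/(a+b) = 418.0·893/1350 = 276.5 N·m; T_B = 141.5 N·m.

276 N·m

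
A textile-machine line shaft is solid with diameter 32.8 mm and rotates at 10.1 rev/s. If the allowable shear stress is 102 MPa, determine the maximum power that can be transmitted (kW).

44.8 kW

J = πd⁴/32 = π(0.0328)⁴/32 = 1.136×10^-7 m⁴.
T_max = τ_allow·J/r = 1.02×10^8 × 1.136×10^-7 / 0.0164 = 706.7 N·m.
ω = 2π·10.1 = 63.46 rad/s, so P_max = T_max·ω = 4.485×10^4 W.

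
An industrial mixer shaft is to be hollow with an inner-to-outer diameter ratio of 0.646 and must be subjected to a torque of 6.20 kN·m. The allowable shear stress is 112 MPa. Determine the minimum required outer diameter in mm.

69.9 mm

For a hollow shaft with d_i/d_o = 0.646: τ_max = 16T/(π d_o³ (1−k⁴)), so d_o = [16T/(π τ_allow (1−k⁴))]^(1/3) = [16·6200/(π·1.12×10^8·0.8258)]^(1/3) = 0.06989 m.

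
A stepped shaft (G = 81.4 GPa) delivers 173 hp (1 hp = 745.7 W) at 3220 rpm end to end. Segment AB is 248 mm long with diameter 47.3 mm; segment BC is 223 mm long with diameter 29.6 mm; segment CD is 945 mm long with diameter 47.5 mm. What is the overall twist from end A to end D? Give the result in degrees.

1.44°

ω = 2π·3220/60 = 337.2 rad/s, so T = P/ω = 173×745.7 / 337.2 = 382.6 N·m.
J_AB = π(0.0473)⁴/32 = 4.91×10^-7 m⁴; J_BC = π(0.0296)⁴/32 = 7.54×10^-8 m⁴; J_CD = π(0.0475)⁴/32 = 5.00×10^-7 m⁴.
θ = (T/G)·Σ L_i/J_i = (382.6/81.4×10⁹)·(0.248/4.91×10^-7 + 0.223/7.54×10^-8 + 0.945/5.00×10^-7) = 0.02517 rad.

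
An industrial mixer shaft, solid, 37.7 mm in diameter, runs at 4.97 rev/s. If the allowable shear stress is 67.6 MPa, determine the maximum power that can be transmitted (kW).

J = πd⁴/32 = π(0.0377)⁴/32 = 1.983×10^-7 m⁴.
T_max = τ_allow·J/r = 6.76×10^7 × 1.983×10^-7 / 0.0189 = 711.2 N·m.
ω = 2π·4.97 = 31.23 rad/s, so P_max = T_max·ω = 2.221×10^4 W.

22.2 kW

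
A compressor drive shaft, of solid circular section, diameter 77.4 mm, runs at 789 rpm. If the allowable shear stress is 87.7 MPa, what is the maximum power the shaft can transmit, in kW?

660 kW

J = πd⁴/32 = π(0.0774)⁴/32 = 3.523×10^-6 m⁴.
T_max = τ_allow·J/r = 8.77×10^7 × 3.523×10^-6 / 0.0387 = 7985 N·m.
ω = 2π·789/60 = 82.62 rad/s, so P_max = T_max·ω = 6.597×10^5 W.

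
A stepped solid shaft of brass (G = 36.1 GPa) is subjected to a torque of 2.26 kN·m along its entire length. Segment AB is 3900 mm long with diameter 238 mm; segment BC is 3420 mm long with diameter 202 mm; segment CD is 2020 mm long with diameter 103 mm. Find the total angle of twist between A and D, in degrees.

0.775°

J_AB = π(0.238)⁴/32 = 3.15×10^-4 m⁴; J_BC = π(0.202)⁴/32 = 1.63×10^-4 m⁴; J_CD = π(0.103)⁴/32 = 1.10×10^-5 m⁴.
θ = (T/G)·Σ L_i/J_i = (2260/36.1×10⁹)·(3.90/3.15×10^-4 + 3.42/1.63×10^-4 + 2.02/1.10×10^-5) = 0.01353 rad.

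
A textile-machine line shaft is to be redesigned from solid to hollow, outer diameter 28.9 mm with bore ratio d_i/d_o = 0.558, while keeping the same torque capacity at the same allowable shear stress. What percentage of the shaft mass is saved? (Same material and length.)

26.3 %

Equal τ_max and T ⇒ the solid shaft needs d_s³ = d_o³(1−k⁴), so d_s = 28.9·(1−0.558⁴)^(1/3) = 27.93 mm.
Area ratio A_h/A_s = d_o²(1−k²)/d_s² = (1−k²)/(1−k⁴)^(2/3) = 0.7371.
Mass saving = 1 − 0.7371 = 26.3 %.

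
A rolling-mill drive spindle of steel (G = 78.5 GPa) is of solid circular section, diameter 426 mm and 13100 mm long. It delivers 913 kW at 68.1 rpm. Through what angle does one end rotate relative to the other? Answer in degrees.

ω = 2π·68.1/60 = 7.131 rad/s, so T = P/ω = 913×10³ / 7.131 = 128000 N·m.
J = πd⁴/32 = π(0.426)⁴/32 = 3.233×10^-3 m⁴.
θ = T·L/(G·J) = 128000 × 13.1 / (78.5×10⁹ × 3.233×10^-3) = 6.608×10^-3 rad.

0.379°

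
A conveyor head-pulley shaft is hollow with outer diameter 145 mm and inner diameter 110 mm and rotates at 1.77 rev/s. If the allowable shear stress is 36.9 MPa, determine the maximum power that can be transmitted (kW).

J = π(d_o⁴ − d_i⁴)/32 = π(0.145⁴ − 0.110⁴)/32 = 2.902×10^-5 m⁴.
T_max = τ_allow·J/r = 3.69×10^7 × 2.902×10^-5 / 0.0725 = 14770 N·m.
ω = 2π·1.77 = 11.12 rad/s, so P_max = T_max·ω = 1.643×10^5 W.

164 kW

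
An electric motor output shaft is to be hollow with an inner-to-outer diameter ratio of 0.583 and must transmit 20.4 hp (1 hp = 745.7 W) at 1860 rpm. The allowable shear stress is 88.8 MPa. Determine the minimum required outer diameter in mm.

17.2 mm

ω = 2π·1860/60 = 194.8 rad/s, so T = P/ω = 20.4×745.7 / 194.8 = 78.10 N·m.
For a hollow shaft with d_i/d_o = 0.583: τ_max = 16T/(π d_o³ (1−k⁴)), so d_o = [16T/(π τ_allow (1−k⁴))]^(1/3) = [16·78.10/(π·8.88×10^7·0.8845)]^(1/3) = 0.01717 m.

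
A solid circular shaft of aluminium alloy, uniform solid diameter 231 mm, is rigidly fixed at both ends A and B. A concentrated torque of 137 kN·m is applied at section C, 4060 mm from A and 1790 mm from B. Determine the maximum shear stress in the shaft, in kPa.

39300 kPa

With uniform GJ and both ends fixed, compatibility θ_AC = θ_CB gives T_A·a = T_B·b, together with T_A + T_B = T₀.
T_A = T₀·b/(a+b) = 137000·1790/5850 = 41920 N·m; T_B = 95080 N·m.
τ in each portion: τ_AC = 1.73×10^7 Pa, τ_CB = 3.93×10^7 Pa; maximum is in CB.
τ_max = T_CB·r/J = 95080·0.116/2.80×10^-4 = 3.928×10^7 Pa.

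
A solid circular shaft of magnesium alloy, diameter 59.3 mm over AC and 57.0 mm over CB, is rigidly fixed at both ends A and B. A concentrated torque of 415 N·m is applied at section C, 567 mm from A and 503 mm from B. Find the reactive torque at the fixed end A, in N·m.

211 N·m

Compatibility: T_A·a/J_AC = T_B·b/J_CB with T_A + T_B = T₀.
J_AC = 1.21×10^-6 m⁴, J_CB = 1.04×10^-6 m⁴, so T_A = T₀·(J_AC/a)/((J_AC/a)+(J_CB/b)) = 211.5 N·m, T_B = 203.5 N·m.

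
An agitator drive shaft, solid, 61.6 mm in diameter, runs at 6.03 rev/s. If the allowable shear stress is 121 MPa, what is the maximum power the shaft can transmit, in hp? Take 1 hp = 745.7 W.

J = πd⁴/32 = π(0.0616)⁴/32 = 1.414×10^-6 m⁴.
T_max = τ_allow·J/r = 1.21×10^8 × 1.414×10^-6 / 0.0308 = 5553 N·m.
ω = 2π·6.03 = 37.89 rad/s, so P_max = T_max·ω = 2.104×10^5 W.

282 hp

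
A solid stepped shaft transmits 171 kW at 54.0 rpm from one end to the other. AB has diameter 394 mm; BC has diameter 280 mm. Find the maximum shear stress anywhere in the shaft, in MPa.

7.02 MPa

ω = 2π·54.0/60 = 5.655 rad/s, so T = P/ω = 171×10³ / 5.655 = 30240 N·m.
Under the same torque, τ_max = 16T/(πd³) is largest where d is smallest — segment BC (d = 280 mm).
τ_max = 16·30240/(π·(0.280)³) = 7.016×10^6 Pa.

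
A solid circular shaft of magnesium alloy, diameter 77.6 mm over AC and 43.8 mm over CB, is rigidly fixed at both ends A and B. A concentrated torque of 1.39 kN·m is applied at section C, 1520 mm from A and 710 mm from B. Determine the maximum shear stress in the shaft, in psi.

Compatibility: T_A·a/J_AC = T_B·b/J_CB with T_A + T_B = T₀.
J_AC = 3.56×10^-6 m⁴, J_CB = 3.61×10^-7 m⁴, so T_A = T₀·(J_AC/a)/((J_AC/a)+(J_CB/b)) = 1142 N·m, T_B = 248.1 N·m.
τ in each portion: τ_AC = 1.24×10^7 Pa, τ_CB = 1.50×10^7 Pa; maximum is in CB.
τ_max = T_CB·r/J = 248.1·0.0219/3.61×10^-7 = 1.504×10^7 Pa.

2180 psi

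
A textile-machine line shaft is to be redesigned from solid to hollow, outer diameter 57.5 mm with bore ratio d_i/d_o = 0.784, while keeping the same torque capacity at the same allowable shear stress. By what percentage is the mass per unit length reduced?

Equal τ_max and T ⇒ the solid shaft needs d_s³ = d_o³(1−k⁴), so d_s = 57.5·(1−0.784⁴)^(1/3) = 49.09 mm.
Area ratio A_h/A_s = d_o²(1−k²)/d_s² = (1−k²)/(1−k⁴)^(2/3) = 0.5287.
Mass saving = 1 − 0.5287 = 47.1 %.

47.1 %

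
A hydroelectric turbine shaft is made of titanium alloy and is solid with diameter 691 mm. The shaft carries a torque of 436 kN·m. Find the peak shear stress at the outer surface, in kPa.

6730 kPa

J = πd⁴/32 = π(0.691)⁴/32 = 0.02238 m⁴.
τ_max = T·r/J = 436000 × 0.345 / 0.02238 = 6.730×10^6 Pa.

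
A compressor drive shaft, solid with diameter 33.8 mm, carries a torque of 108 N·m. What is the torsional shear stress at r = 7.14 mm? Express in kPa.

J = πd⁴/32 = π(0.0338)⁴/32 = 1.281×10^-7 m⁴.
Shear stress varies linearly with radius: τ = T·r/J = 108.0 × 0.00714 / 1.281×10^-7 = 6.018×10^6 Pa.

6020 kPa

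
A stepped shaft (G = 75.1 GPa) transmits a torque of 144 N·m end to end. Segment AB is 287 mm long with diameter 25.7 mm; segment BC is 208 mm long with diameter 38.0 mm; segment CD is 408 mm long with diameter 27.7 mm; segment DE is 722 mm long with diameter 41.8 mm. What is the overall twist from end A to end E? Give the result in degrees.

1.89°

J_AB = π(0.0257)⁴/32 = 4.28×10^-8 m⁴; J_BC = π(0.0380)⁴/32 = 2.05×10^-7 m⁴; J_CD = π(0.0277)⁴/32 = 5.78×10^-8 m⁴; J_DE = π(0.0418)⁴/32 = 3.00×10^-7 m⁴.
θ = (T/G)·Σ L_i/J_i = (144.0/75.1×10⁹)·(0.287/4.28×10^-8 + 0.208/2.05×10^-7 + 0.408/5.78×10^-8 + 0.722/3.00×10^-7) = 0.03295 rad.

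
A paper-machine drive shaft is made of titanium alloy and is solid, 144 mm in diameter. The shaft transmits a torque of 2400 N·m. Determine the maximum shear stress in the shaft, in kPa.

J = πd⁴/32 = π(0.144)⁴/32 = 4.221×10^-5 m⁴.
τ_max = T·r/J = 2400 × 0.0720 / 4.221×10^-5 = 4.093×10^6 Pa.

4090 kPa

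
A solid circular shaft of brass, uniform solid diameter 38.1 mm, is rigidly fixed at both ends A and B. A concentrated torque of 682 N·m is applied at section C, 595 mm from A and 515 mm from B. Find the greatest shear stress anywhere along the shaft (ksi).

4.88 ksi

With uniform GJ and both ends fixed, compatibility θ_AC = θ_CB gives T_A·a = T_B·b, together with T_A + T_B = T₀.
T_A = T₀·b/(a+b) = 682.0·515/1110 = 316.4 N·m; T_B = 365.6 N·m.
τ in each portion: τ_AC = 2.91×10^7 Pa, τ_CB = 3.37×10^7 Pa; maximum is in CB.
τ_max = T_CB·r/J = 365.6·0.0191/2.07×10^-7 = 3.366×10^7 Pa.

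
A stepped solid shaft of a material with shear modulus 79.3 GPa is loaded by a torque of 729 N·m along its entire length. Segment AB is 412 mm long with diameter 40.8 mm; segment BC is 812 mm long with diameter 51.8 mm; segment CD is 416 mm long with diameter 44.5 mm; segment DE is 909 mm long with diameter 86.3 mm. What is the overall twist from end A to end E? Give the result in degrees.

2.06°

J_AB = π(0.0408)⁴/32 = 2.72×10^-7 m⁴; J_BC = π(0.0518)⁴/32 = 7.07×10^-7 m⁴; J_CD = π(0.0445)⁴/32 = 3.85×10^-7 m⁴; J_DE = π(0.0863)⁴/32 = 5.45×10^-6 m⁴.
θ = (T/G)·Σ L_i/J_i = (729.0/79.3×10⁹)·(0.412/2.72×10^-7 + 0.812/7.07×10^-7 + 0.416/3.85×10^-7 + 0.909/5.45×10^-6) = 0.03595 rad.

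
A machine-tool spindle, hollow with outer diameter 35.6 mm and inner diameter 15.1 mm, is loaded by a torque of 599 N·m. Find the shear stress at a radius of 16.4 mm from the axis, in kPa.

64400 kPa

J = π(d_o⁴ − d_i⁴)/32 = π(0.0356⁴ − 0.0151⁴)/32 = 1.526×10^-7 m⁴.
Shear stress varies linearly with radius: τ = T·r/J = 599.0 × 0.0164 / 1.526×10^-7 = 6.438×10^7 Pa.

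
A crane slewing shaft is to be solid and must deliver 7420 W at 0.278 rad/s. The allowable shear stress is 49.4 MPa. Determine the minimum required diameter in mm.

ω = 0.278 rad/s, so T = P/ω = 7420 / 0.2780 = 26690 N·m.
For a solid shaft τ_max = 16T/(πd³), so d = (16T/(π τ_allow))^(1/3) = (16·26690/(π·4.94×10^7))^(1/3) = 0.1401 m.

140 mm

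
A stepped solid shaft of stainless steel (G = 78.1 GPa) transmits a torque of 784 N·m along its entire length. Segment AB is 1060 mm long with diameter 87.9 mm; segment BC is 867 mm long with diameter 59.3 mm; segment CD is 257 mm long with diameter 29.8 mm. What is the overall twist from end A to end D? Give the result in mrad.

J_AB = π(0.0879)⁴/32 = 5.86×10^-6 m⁴; J_BC = π(0.0593)⁴/32 = 1.21×10^-6 m⁴; J_CD = π(0.0298)⁴/32 = 7.74×10^-8 m⁴.
θ = (T/G)·Σ L_i/J_i = (784.0/78.1×10⁹)·(1.06/5.86×10^-6 + 0.867/1.21×10^-6 + 0.257/7.74×10^-8) = 0.04231 rad.

42.3 mrad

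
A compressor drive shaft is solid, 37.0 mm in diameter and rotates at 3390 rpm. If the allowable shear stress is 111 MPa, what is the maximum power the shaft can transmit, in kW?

392 kW

J = πd⁴/32 = π(0.0370)⁴/32 = 1.840×10^-7 m⁴.
T_max = τ_allow·J/r = 1.11×10^8 × 1.840×10^-7 / 0.0185 = 1104 N·m.
ω = 2π·3390/60 = 355.0 rad/s, so P_max = T_max·ω = 3.919×10^5 W.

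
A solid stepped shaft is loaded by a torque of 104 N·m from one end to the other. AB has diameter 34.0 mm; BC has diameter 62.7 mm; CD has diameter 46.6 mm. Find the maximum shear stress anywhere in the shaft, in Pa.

Under the same torque, τ_max = 16T/(πd³) is largest where d is smallest — segment AB (d = 34.0 mm).
τ_max = 16·104.0/(π·(0.0340)³) = 1.348×10^7 Pa.

1.35e7 Pa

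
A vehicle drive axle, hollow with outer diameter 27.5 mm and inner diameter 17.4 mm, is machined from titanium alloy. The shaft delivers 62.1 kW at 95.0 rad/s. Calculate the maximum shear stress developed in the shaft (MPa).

191 MPa

ω = 95.0 rad/s, so T = P/ω = 62.1×10³ / 95.00 = 653.7 N·m.
J = π(d_o⁴ − d_i⁴)/32 = π(0.0275⁴ − 0.0174⁴)/32 = 4.715×10^-8 m⁴.
τ_max = T·r/J = 653.7 × 0.0138 / 4.715×10^-8 = 1.906×10^8 Pa.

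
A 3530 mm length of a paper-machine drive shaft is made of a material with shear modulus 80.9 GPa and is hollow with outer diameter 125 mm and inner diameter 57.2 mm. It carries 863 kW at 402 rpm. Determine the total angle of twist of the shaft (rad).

ω = 2π·402/60 = 42.10 rad/s, so T = P/ω = 863×10³ / 42.10 = 20500 N·m.
J = π(d_o⁴ − d_i⁴)/32 = π(0.125⁴ − 0.0572⁴)/32 = 2.292×10^-5 m⁴.
θ = T·L/(G·J) = 20500 × 3.53 / (80.9×10⁹ × 2.292×10^-5) = 0.03903 rad.

0.0390 rad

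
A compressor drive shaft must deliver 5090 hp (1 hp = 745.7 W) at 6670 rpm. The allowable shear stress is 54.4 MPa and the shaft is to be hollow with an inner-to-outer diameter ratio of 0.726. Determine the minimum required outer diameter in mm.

ω = 2π·6670/60 = 698.5 rad/s, so T = P/ω = 5090×745.7 / 698.5 = 5434 N·m.
For a hollow shaft with d_i/d_o = 0.726: τ_max = 16T/(π d_o³ (1−k⁴)), so d_o = [16T/(π τ_allow (1−k⁴))]^(1/3) = [16·5434/(π·5.44×10^7·0.7222)]^(1/3) = 0.08898 m.

89.0 mm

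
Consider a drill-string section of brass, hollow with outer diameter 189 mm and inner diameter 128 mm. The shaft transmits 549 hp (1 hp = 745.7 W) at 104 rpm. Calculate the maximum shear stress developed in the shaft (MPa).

35.9 MPa

ω = 2π·104/60 = 10.89 rad/s, so T = P/ω = 549×745.7 / 10.89 = 37590 N·m.
J = π(d_o⁴ − d_i⁴)/32 = π(0.189⁴ − 0.128⁴)/32 = 9.892×10^-5 m⁴.
τ_max = T·r/J = 37590 × 0.0945 / 9.892×10^-5 = 3.591×10^7 Pa.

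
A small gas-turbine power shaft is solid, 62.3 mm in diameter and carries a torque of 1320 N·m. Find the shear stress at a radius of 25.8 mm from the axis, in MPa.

J = πd⁴/32 = π(0.0623)⁴/32 = 1.479×10^-6 m⁴.
Shear stress varies linearly with radius: τ = T·r/J = 1320 × 0.0258 / 1.479×10^-6 = 2.303×10^7 Pa.

23.0 MPa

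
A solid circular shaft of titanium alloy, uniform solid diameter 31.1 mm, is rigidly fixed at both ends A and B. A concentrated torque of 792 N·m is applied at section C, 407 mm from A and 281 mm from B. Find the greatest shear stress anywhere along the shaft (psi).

11500 psi

With uniform GJ and both ends fixed, compatibility θ_AC = θ_CB gives T_A·a = T_B·b, together with T_A + T_B = T₀.
T_A = T₀·b/(a+b) = 792.0·281/688.0 = 323.5 N·m; T_B = 468.5 N·m.
τ in each portion: τ_AC = 5.48×10^7 Pa, τ_CB = 7.93×10^7 Pa; maximum is in CB.
τ_max = T_CB·r/J = 468.5·0.0156/9.18×10^-8 = 7.933×10^7 Pa.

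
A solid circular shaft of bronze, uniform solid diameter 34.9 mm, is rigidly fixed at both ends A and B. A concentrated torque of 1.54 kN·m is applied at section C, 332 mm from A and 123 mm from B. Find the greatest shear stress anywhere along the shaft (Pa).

1.35e8 Pa

With uniform GJ and both ends fixed, compatibility θ_AC = θ_CB gives T_A·a = T_B·b, together with T_A + T_B = T₀.
T_A = T₀·b/(a+b) = 1540·123/455.0 = 416.3 N·m; T_B = 1124 N·m.
τ in each portion: τ_AC = 4.99×10^7 Pa, τ_CB = 1.35×10^8 Pa; maximum is in CB.
τ_max = T_CB·r/J = 1124·0.0175/1.46×10^-7 = 1.346×10^8 Pa.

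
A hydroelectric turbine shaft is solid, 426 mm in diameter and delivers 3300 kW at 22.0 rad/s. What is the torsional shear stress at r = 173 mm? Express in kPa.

ω = 22.0 rad/s, so T = P/ω = 3300×10³ / 22.00 = 150000 N·m.
J = πd⁴/32 = π(0.426)⁴/32 = 3.233×10^-3 m⁴.
Shear stress varies linearly with radius: τ = T·r/J = 150000 × 0.173 / 3.233×10^-3 = 8.026×10^6 Pa.

8030 kPa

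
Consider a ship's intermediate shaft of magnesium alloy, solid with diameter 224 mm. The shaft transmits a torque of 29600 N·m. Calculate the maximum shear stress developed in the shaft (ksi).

J = πd⁴/32 = π(0.224)⁴/32 = 2.472×10^-4 m⁴.
τ_max = T·r/J = 29600 × 0.112 / 2.472×10^-4 = 1.341×10^7 Pa.

1.95 ksi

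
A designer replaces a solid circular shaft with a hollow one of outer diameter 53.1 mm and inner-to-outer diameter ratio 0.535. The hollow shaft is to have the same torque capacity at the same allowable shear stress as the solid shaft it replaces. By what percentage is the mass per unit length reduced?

24.4 %

Equal τ_max and T ⇒ the solid shaft needs d_s³ = d_o³(1−k⁴), so d_s = 53.1·(1−0.535⁴)^(1/3) = 51.61 mm.
Area ratio A_h/A_s = d_o²(1−k²)/d_s² = (1−k²)/(1−k⁴)^(2/3) = 0.7556.
Mass saving = 1 − 0.7556 = 24.4 %.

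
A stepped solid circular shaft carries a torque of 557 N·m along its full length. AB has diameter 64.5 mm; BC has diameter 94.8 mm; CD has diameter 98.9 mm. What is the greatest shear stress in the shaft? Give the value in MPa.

10.6 MPa

Under the same torque, τ_max = 16T/(πd³) is largest where d is smallest — segment AB (d = 64.5 mm).
τ_max = 16·557.0/(π·(0.0645)³) = 1.057×10^7 Pa.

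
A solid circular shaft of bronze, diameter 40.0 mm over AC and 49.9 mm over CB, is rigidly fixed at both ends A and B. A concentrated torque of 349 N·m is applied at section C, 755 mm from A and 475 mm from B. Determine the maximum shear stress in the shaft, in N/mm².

Compatibility: T_A·a/J_AC = T_B·b/J_CB with T_A + T_B = T₀.
J_AC = 2.51×10^-7 m⁴, J_CB = 6.09×10^-7 m⁴, so T_A = T₀·(J_AC/a)/((J_AC/a)+(J_CB/b)) = 71.96 N·m, T_B = 277.0 N·m.
τ in each portion: τ_AC = 5.73×10^6 Pa, τ_CB = 1.14×10^7 Pa; maximum is in CB.
τ_max = T_CB·r/J = 277.0·0.0249/6.09×10^-7 = 1.136×10^7 Pa.

11.4 N/mm²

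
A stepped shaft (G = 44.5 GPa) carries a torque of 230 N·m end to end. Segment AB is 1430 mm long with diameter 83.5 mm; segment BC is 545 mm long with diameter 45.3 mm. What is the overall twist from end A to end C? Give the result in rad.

0.00836 rad

J_AB = π(0.0835)⁴/32 = 4.77×10^-6 m⁴; J_BC = π(0.0453)⁴/32 = 4.13×10^-7 m⁴.
θ = (T/G)·Σ L_i/J_i = (230.0/44.5×10⁹)·(1.43/4.77×10^-6 + 0.545/4.13×10^-7) = 8.362×10^-3 rad.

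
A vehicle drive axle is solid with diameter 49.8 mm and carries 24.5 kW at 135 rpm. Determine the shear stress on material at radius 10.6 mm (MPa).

30.4 MPa

ω = 2π·135/60 = 14.14 rad/s, so T = P/ω = 24.5×10³ / 14.14 = 1733 N·m.
J = πd⁴/32 = π(0.0498)⁴/32 = 6.038×10^-7 m⁴.
Shear stress varies linearly with radius: τ = T·r/J = 1733 × 0.0106 / 6.038×10^-7 = 3.042×10^7 Pa.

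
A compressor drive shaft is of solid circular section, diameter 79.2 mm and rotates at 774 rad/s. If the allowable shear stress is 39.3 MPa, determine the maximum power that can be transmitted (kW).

2970 kW

J = πd⁴/32 = π(0.0792)⁴/32 = 3.863×10^-6 m⁴.
T_max = τ_allow·J/r = 3.93×10^7 × 3.863×10^-6 / 0.0396 = 3834 N·m.
ω = 774 rad/s, so P_max = T_max·ω = 2.967×10^6 W.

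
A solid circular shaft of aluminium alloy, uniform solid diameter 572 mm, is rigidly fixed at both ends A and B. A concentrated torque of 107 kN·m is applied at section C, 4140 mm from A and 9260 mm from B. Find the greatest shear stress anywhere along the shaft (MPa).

With uniform GJ and both ends fixed, compatibility θ_AC = θ_CB gives T_A·a = T_B·b, together with T_A + T_B = T₀.
T_A = T₀·b/(a+b) = 107000·9260/13400 = 73940 N·m; T_B = 33060 N·m.
τ in each portion: τ_AC = 2.01×10^6 Pa, τ_CB = 9.00×10^5 Pa; maximum is in AC.
τ_max = T_AC·r/J = 73940·0.286/0.0105 = 2.012×10^6 Pa.

2.01 MPa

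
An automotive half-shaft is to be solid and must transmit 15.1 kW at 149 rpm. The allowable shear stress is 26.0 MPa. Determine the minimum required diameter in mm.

57.4 mm

ω = 2π·149/60 = 15.60 rad/s, so T = P/ω = 15.1×10³ / 15.60 = 967.7 N·m.
For a solid shaft τ_max = 16T/(πd³), so d = (16T/(π τ_allow))^(1/3) = (16·967.7/(π·2.60×10^7))^(1/3) = 0.05745 m.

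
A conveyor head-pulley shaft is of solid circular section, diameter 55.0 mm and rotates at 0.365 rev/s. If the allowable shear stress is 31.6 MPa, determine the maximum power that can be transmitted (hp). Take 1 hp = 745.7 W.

J = πd⁴/32 = π(0.0550)⁴/32 = 8.984×10^-7 m⁴.
T_max = τ_allow·J/r = 3.16×10^7 × 8.984×10^-7 / 0.0275 = 1032 N·m.
ω = 2π·0.365 = 2.293 rad/s, so P_max = T_max·ω = 2367 W.

3.17 hp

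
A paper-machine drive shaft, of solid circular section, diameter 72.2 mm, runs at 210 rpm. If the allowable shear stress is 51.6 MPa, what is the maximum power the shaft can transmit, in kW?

J = πd⁴/32 = π(0.0722)⁴/32 = 2.668×10^-6 m⁴.
T_max = τ_allow·J/r = 5.16×10^7 × 2.668×10^-6 / 0.0361 = 3813 N·m.
ω = 2π·210/60 = 21.99 rad/s, so P_max = T_max·ω = 8.386×10^4 W.

83.9 kW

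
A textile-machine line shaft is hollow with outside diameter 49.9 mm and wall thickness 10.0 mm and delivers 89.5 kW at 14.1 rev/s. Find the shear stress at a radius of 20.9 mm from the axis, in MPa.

39.8 MPa

ω = 2π·14.1 = 88.59 rad/s, so T = P/ω = 89.5×10³ / 88.59 = 1010 N·m.
J = π(d_o⁴ − d_i⁴)/32 = π(0.0499⁴ − 0.0299⁴)/32 = 5.302×10^-7 m⁴.
Shear stress varies linearly with radius: τ = T·r/J = 1010 × 0.0209 / 5.302×10^-7 = 3.982×10^7 Pa.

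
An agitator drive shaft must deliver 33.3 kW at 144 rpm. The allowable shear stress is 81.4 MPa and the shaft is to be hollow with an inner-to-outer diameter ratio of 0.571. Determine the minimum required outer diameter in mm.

53.7 mm

ω = 2π·144/60 = 15.08 rad/s, so T = P/ω = 33.3×10³ / 15.08 = 2208 N·m.
For a hollow shaft with d_i/d_o = 0.571: τ_max = 16T/(π d_o³ (1−k⁴)), so d_o = [16T/(π τ_allow (1−k⁴))]^(1/3) = [16·2208/(π·8.14×10^7·0.8937)]^(1/3) = 0.05367 m.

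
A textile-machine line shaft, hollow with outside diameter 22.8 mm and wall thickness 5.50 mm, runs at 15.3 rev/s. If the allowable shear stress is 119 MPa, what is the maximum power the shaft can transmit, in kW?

J = π(d_o⁴ − d_i⁴)/32 = π(0.0228⁴ − 0.0118⁴)/32 = 2.463×10^-8 m⁴.
T_max = τ_allow·J/r = 1.19×10^8 × 2.463×10^-8 / 0.0114 = 257.1 N·m.
ω = 2π·15.3 = 96.13 rad/s, so P_max = T_max·ω = 2.471×10^4 W.

24.7 kW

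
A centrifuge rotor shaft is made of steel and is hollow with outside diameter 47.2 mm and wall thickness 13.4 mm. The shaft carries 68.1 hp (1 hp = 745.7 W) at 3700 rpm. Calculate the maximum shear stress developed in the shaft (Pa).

ω = 2π·3700/60 = 387.5 rad/s, so T = P/ω = 68.1×745.7 / 387.5 = 131.1 N·m.
J = π(d_o⁴ − d_i⁴)/32 = π(0.0472⁴ − 0.0204⁴)/32 = 4.703×10^-7 m⁴.
τ_max = T·r/J = 131.1 × 0.0236 / 4.703×10^-7 = 6.577×10^6 Pa.

6.58e6 Pa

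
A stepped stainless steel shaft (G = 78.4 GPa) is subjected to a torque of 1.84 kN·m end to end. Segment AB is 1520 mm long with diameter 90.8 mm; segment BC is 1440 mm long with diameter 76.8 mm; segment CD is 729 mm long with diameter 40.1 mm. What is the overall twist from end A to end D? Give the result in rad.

0.0826 rad

J_AB = π(0.0908)⁴/32 = 6.67×10^-6 m⁴; J_BC = π(0.0768)⁴/32 = 3.42×10^-6 m⁴; J_CD = π(0.0401)⁴/32 = 2.54×10^-7 m⁴.
θ = (T/G)·Σ L_i/J_i = (1840/78.4×10⁹)·(1.52/6.67×10^-6 + 1.44/3.42×10^-6 + 0.729/2.54×10^-7) = 0.08264 rad.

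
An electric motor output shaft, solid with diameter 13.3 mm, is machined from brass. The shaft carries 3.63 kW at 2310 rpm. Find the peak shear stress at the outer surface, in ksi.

4.71 ksi

ω = 2π·2310/60 = 241.9 rad/s, so T = P/ω = 3.63×10³ / 241.9 = 15.01 N·m.
J = πd⁴/32 = π(0.0133)⁴/32 = 3.072×10^-9 m⁴.
τ_max = T·r/J = 15.01 × 0.00665 / 3.072×10^-9 = 3.248×10^7 Pa.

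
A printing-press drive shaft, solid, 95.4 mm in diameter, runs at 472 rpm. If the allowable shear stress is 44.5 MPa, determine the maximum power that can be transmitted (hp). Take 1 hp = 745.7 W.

J = πd⁴/32 = π(0.0954)⁴/32 = 8.132×10^-6 m⁴.
T_max = τ_allow·J/r = 4.45×10^7 × 8.132×10^-6 / 0.0477 = 7586 N·m.
ω = 2π·472/60 = 49.43 rad/s, so P_max = T_max·ω = 3.750×10^5 W.

503 hp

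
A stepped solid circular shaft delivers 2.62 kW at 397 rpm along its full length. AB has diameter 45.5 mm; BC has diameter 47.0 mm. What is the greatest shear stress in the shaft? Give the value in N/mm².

ω = 2π·397/60 = 41.57 rad/s, so T = P/ω = 2.62×10³ / 41.57 = 63.02 N·m.
Under the same torque, τ_max = 16T/(πd³) is largest where d is smallest — segment AB (d = 45.5 mm).
τ_max = 16·63.02/(π·(0.0455)³) = 3.407×10^6 Pa.

3.41 N/mm²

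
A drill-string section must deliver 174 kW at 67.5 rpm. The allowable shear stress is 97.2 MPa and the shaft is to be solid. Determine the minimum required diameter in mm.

109 mm

ω = 2π·67.5/60 = 7.069 rad/s, so T = P/ω = 174×10³ / 7.069 = 24620 N·m.
For a solid shaft τ_max = 16T/(πd³), so d = (16T/(π τ_allow))^(1/3) = (16·24620/(π·9.72×10^7))^(1/3) = 0.1089 m.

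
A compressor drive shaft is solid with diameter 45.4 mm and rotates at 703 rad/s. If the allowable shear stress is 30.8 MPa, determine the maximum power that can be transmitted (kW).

398 kW

J = πd⁴/32 = π(0.0454)⁴/32 = 4.171×10^-7 m⁴.
T_max = τ_allow·J/r = 3.08×10^7 × 4.171×10^-7 / 0.0227 = 565.9 N·m.
ω = 703 rad/s, so P_max = T_max·ω = 3.978×10^5 W.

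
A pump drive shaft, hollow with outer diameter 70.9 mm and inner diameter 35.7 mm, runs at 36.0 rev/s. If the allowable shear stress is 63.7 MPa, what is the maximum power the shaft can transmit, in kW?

943 kW

J = π(d_o⁴ − d_i⁴)/32 = π(0.0709⁴ − 0.0357⁴)/32 = 2.321×10^-6 m⁴.
T_max = τ_allow·J/r = 6.37×10^7 × 2.321×10^-6 / 0.0355 = 4171 N·m.
ω = 2π·36.0 = 226.2 rad/s, so P_max = T_max·ω = 9.435×10^5 W.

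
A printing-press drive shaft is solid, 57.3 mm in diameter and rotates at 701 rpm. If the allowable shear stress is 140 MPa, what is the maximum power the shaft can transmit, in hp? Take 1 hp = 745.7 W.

J = πd⁴/32 = π(0.0573)⁴/32 = 1.058×10^-6 m⁴.
T_max = τ_allow·J/r = 1.40×10^8 × 1.058×10^-6 / 0.0286 = 5172 N·m.
ω = 2π·701/60 = 73.41 rad/s, so P_max = T_max·ω = 3.796×10^5 W.

509 hp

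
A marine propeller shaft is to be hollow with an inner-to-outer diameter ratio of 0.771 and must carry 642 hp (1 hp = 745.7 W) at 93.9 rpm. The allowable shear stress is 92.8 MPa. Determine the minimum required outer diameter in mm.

160 mm

ω = 2π·93.9/60 = 9.833 rad/s, so T = P/ω = 642×745.7 / 9.833 = 48690 N·m.
For a hollow shaft with d_i/d_o = 0.771: τ_max = 16T/(π d_o³ (1−k⁴)), so d_o = [16T/(π τ_allow (1−k⁴))]^(1/3) = [16·48690/(π·9.28×10^7·0.6466)]^(1/3) = 0.1605 m.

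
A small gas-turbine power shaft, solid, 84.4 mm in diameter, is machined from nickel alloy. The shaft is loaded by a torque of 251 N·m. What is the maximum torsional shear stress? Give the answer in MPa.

J = πd⁴/32 = π(0.0844)⁴/32 = 4.982×10^-6 m⁴.
τ_max = T·r/J = 251.0 × 0.0422 / 4.982×10^-6 = 2.126×10^6 Pa.

2.13 MPa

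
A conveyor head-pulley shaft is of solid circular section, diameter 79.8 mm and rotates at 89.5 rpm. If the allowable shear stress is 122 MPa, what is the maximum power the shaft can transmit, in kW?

J = πd⁴/32 = π(0.0798)⁴/32 = 3.981×10^-6 m⁴.
T_max = τ_allow·J/r = 1.22×10^8 × 3.981×10^-6 / 0.0399 = 12170 N·m.
ω = 2π·89.5/60 = 9.372 rad/s, so P_max = T_max·ω = 1.141×10^5 W.

114 kW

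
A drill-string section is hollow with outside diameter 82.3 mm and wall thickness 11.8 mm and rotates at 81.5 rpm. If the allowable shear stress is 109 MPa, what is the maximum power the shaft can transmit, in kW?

J = π(d_o⁴ − d_i⁴)/32 = π(0.0823⁴ − 0.0587⁴)/32 = 3.338×10^-6 m⁴.
T_max = τ_allow·J/r = 1.09×10^8 × 3.338×10^-6 / 0.0411 = 8843 N·m.
ω = 2π·81.5/60 = 8.535 rad/s, so P_max = T_max·ω = 7.547×10^4 W.

75.5 kW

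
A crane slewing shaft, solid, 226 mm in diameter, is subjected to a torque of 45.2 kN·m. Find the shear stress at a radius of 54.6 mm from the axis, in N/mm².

J = πd⁴/32 = π(0.226)⁴/32 = 2.561×10^-4 m⁴.
Shear stress varies linearly with radius: τ = T·r/J = 45200 × 0.0546 / 2.561×10^-4 = 9.636×10^6 Pa.

9.64 N/mm²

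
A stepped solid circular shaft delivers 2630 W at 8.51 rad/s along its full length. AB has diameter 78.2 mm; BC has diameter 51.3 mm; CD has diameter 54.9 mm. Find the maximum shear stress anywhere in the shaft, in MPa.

ω = 8.51 rad/s, so T = P/ω = 2630 / 8.510 = 309.0 N·m.
Under the same torque, τ_max = 16T/(πd³) is largest where d is smallest — segment BC (d = 51.3 mm).
τ_max = 16·309.0/(π·(0.0513)³) = 1.166×10^7 Pa.

11.7 MPa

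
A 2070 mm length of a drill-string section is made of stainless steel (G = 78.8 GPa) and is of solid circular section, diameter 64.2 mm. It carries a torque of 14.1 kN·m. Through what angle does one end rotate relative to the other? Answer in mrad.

222 mrad

J = πd⁴/32 = π(0.0642)⁴/32 = 1.668×10^-6 m⁴.
θ = T·L/(G·J) = 14100 × 2.07 / (78.8×10⁹ × 1.668×10^-6) = 0.2221 rad.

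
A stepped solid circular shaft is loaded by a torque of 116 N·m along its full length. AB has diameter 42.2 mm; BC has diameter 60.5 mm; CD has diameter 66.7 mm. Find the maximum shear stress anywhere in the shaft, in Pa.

Under the same torque, τ_max = 16T/(πd³) is largest where d is smallest — segment AB (d = 42.2 mm).
τ_max = 16·116.0/(π·(0.0422)³) = 7.861×10^6 Pa.

7.86e6 Pa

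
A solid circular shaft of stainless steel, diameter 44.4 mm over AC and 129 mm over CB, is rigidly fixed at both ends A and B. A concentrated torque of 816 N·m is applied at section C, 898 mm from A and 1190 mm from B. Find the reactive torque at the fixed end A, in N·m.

Compatibility: T_A·a/J_AC = T_B·b/J_CB with T_A + T_B = T₀.
J_AC = 3.82×10^-7 m⁴, J_CB = 2.72×10^-5 m⁴, so T_A = T₀·(J_AC/a)/((J_AC/a)+(J_CB/b)) = 14.90 N·m, T_B = 801.1 N·m.

14.9 N·m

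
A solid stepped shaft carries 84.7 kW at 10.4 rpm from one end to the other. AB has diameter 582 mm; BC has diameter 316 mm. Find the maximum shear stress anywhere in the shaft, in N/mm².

ω = 2π·10.4/60 = 1.089 rad/s, so T = P/ω = 84.7×10³ / 1.089 = 77770 N·m.
Under the same torque, τ_max = 16T/(πd³) is largest where d is smallest — segment BC (d = 316 mm).
τ_max = 16·77770/(π·(0.316)³) = 1.255×10^7 Pa.

12.6 N/mm²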